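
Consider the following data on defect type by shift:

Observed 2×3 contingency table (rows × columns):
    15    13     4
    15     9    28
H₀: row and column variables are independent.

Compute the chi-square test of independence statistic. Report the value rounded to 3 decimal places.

Row totals [32, 52], col totals [30, 22, 32], n=84
χ² = (15−11.43)²/11.43 + (13−8.38)²/8.38 + (4−12.19)²/12.19 + (15−18.57)²/18.57 + (9−13.62)²/13.62 + (28−19.81)²/19.81 = 14.8046
df = 2

test statistic = 14.805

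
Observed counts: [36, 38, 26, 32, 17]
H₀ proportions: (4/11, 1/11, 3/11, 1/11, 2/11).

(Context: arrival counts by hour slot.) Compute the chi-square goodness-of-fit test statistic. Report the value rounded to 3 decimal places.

test statistic = 84.424

n = 149; E_i = n·p_i = [54.18, 13.55, 40.64, 13.55, 27.09]
χ² = (36−54.18)²/54.18 + (38−13.55)²/13.55 + (26−40.64)²/40.64 + (32−13.55)²/13.55 + (17−27.09)²/27.09 = 84.4239
df = 4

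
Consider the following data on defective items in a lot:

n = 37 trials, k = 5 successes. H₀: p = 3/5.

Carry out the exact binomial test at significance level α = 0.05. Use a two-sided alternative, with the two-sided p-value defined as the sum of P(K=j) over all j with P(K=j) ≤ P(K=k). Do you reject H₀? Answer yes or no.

Exact binomial: n=37, k=5, p₀=3/5=0.6000
P(X=j) = C(n,j)·p₀^j·(1−p₀)^(n−j); p = Σ P(X=j) over j with P(X=j) ≤ P(X=5)
p-value (two-sided) = 0.00000
At α=0.05: p < α → reject H₀

reject H₀: yes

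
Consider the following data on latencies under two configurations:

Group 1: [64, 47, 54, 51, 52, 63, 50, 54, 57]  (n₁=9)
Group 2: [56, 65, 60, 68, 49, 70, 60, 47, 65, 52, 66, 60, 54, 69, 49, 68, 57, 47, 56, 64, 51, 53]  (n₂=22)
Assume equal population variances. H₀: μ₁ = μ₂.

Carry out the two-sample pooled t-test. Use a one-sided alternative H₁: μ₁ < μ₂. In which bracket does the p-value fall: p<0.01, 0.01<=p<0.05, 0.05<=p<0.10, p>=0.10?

p-value bracket: 0.05<=p<0.10

x̄₁=54.667, s₁=5.745, n₁=9
x̄₂=58.455, s₂=7.589, n₂=22
s_p² = [8·5.745² + 21·7.589²]/29 = 50.8088
SE = √(s_p²·(1/9+1/22)) = 2.8204
t = (54.667−58.455)/2.8204 = -1.3430
df = 29
p-value (one-sided, H₁ less) = 0.09484
→ bracket: 0.05<=p<0.10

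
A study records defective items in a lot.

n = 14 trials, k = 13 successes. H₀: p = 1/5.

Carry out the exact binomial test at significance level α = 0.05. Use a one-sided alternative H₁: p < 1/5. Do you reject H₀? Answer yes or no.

Exact binomial: n=14, k=13, p₀=1/5=0.2000
P(X≤13) from Σ C(n,i)·p₀^i·(1−p₀)^(n−i)
p-value (one-sided, H₁ less) = 1.00000
At α=0.05: p ≥ α → fail to reject H₀

reject H₀: no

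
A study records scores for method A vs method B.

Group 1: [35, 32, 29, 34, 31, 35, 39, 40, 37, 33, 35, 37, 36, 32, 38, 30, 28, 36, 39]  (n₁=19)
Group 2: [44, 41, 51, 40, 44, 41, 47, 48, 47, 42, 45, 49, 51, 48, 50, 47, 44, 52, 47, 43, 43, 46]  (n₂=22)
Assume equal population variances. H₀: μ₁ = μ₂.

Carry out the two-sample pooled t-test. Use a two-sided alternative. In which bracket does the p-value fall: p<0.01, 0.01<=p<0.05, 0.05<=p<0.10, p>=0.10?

x̄₁=34.526, s₁=3.502, n₁=19
x̄₂=45.909, s₂=3.490, n₂=22
s_p² = [18·3.502² + 21·3.490²]/39 = 12.2194
SE = √(s_p²·(1/19+1/22)) = 1.0948
t = (34.526−45.909)/1.0948 = -10.3973
df = 39
p-value (two-sided) = 0.00000
→ bracket: p<0.01

p-value bracket: p<0.01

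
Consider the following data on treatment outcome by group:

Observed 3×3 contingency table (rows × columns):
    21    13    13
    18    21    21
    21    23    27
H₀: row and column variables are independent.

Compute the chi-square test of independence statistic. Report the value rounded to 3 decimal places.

test statistic = 3.633

Row totals [47, 60, 71], col totals [60, 57, 61], n=178
χ² = (21−15.84)²/15.84 + (13−15.05)²/15.05 + (13−16.11)²/16.11 + (18−20.22)²/20.22 + (21−19.21)²/19.21 + (21−20.56)²/20.56 + (21−23.93)²/23.93 + (23−22.74)²/22.74 + (27−24.33)²/24.33 = 3.6327
df = 4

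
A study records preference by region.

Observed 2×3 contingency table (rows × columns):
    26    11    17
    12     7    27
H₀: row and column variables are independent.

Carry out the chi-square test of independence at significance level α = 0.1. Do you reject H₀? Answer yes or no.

Row totals [54, 46], col totals [38, 18, 44], n=100
χ² = (26−20.52)²/20.52 + (11−9.72)²/9.72 + (17−23.76)²/23.76 + (12−17.48)²/17.48 + (7−8.28)²/8.28 + (27−20.24)²/20.24 = 7.7290
df = 2
p-value (upper-tail) = 0.02097
At α=0.1: p < α → reject H₀

reject H₀: yes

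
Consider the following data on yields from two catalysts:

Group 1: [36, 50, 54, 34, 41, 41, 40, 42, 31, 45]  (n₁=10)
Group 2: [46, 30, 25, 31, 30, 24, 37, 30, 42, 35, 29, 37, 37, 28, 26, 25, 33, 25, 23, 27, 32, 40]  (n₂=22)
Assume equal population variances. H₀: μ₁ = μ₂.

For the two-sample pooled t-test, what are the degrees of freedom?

df = n₁ + n₂ − 2 = 10 + 22 − 2 = 30

degrees of freedom = 30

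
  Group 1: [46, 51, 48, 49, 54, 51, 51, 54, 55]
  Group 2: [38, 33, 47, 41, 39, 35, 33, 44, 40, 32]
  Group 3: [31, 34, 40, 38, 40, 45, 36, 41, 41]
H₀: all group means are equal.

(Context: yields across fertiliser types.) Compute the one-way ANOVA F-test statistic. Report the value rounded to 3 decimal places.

test statistic = 27.933

Group means [51.00, 38.20, 38.44], grand mean 42.393
SSB = Σnᵢ(x̄ᵢ−x̄)² = 982.856; SSW = ΣΣ(x−x̄ᵢ)² = 439.822
MSB = 982.856/2 = 491.4282; MSW = 439.822/25 = 17.5929
F = MSB/MSW = 27.9333
df = (2, 25)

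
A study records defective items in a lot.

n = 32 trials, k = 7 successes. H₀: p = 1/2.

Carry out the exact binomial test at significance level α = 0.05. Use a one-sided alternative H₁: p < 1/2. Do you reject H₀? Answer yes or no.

reject H₀: yes

Exact binomial: n=32, k=7, p₀=1/2=0.5000
P(X≤7) from Σ C(n,i)·p₀^i·(1−p₀)^(n−i)
p-value (one-sided, H₁ less) = 0.00105
At α=0.05: p < α → reject H₀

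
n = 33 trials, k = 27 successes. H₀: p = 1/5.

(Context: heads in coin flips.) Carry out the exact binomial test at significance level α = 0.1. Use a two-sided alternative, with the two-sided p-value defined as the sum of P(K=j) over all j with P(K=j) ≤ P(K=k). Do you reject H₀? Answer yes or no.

reject H₀: yes

Exact binomial: n=33, k=27, p₀=1/5=0.2000
P(X=j) = C(n,j)·p₀^j·(1−p₀)^(n−j); p = Σ P(X=j) over j with P(X=j) ≤ P(X=27)
p-value (two-sided) = 0.00000
At α=0.1: p < α → reject H₀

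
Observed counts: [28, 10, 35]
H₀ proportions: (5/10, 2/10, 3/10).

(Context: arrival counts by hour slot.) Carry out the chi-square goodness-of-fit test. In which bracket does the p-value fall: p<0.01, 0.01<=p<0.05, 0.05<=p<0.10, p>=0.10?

p-value bracket: p<0.01

n = 73; E_i = n·p_i = [36.50, 14.60, 21.90]
χ² = (28−36.50)²/36.50 + (10−14.60)²/14.60 + (35−21.90)²/21.90 = 11.2648
df = 2
p-value (upper-tail) = 0.00358
→ bracket: p<0.01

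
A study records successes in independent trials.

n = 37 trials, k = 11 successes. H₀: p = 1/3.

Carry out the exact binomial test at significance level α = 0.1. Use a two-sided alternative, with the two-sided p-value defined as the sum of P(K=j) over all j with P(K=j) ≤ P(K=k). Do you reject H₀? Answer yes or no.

reject H₀: no

Exact binomial: n=37, k=11, p₀=1/3=0.3333
P(X=j) = C(n,j)·p₀^j·(1−p₀)^(n−j); p = Σ P(X=j) over j with P(X=j) ≤ P(X=11)
p-value (two-sided) = 0.72922
At α=0.1: p ≥ α → fail to reject H₀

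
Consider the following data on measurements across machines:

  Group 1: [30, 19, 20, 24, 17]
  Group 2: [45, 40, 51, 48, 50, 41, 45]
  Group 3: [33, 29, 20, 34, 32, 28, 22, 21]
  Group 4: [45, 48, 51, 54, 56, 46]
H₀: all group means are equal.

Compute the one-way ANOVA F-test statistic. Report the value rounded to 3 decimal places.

test statistic = 46.649

Group means [22.00, 45.71, 27.38, 50.00], grand mean 36.500
SSB = Σnᵢ(x̄ᵢ−x̄)² = 3405.196; SSW = ΣΣ(x−x̄ᵢ)² = 535.304
MSB = 3405.196/3 = 1135.0655; MSW = 535.304/22 = 24.3320
F = MSB/MSW = 46.6491
df = (3, 22)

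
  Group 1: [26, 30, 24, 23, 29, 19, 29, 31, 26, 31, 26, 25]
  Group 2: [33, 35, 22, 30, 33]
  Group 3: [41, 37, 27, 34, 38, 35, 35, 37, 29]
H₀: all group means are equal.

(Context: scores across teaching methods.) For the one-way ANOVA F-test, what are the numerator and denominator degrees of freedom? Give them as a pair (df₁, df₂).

k = 3 groups, N = 26 total
df = (k−1, N−k) = (3−1, 26−3) = (2, 23)

degrees of freedom = [2, 23]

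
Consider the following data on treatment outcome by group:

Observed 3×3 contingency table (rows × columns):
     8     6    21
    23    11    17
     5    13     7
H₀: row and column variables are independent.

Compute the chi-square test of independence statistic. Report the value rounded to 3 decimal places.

Row totals [35, 51, 25], col totals [36, 30, 45], n=111
χ² = (8−11.35)²/11.35 + (6−9.46)²/9.46 + (21−14.19)²/14.19 + (23−16.54)²/16.54 + (11−13.78)²/13.78 + (17−20.68)²/20.68 + (5−8.11)²/8.11 + (13−6.76)²/6.76 + (7−10.14)²/10.14 = 17.1920
df = 4

test statistic = 17.192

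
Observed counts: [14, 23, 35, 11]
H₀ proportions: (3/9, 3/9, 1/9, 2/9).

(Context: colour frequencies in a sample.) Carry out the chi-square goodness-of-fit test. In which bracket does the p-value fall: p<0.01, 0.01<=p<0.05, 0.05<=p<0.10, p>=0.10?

n = 83; E_i = n·p_i = [27.67, 27.67, 9.22, 18.44]
χ² = (14−27.67)²/27.67 + (23−27.67)²/27.67 + (35−9.22)²/9.22 + (11−18.44)²/18.44 = 82.5964
df = 3
p-value (upper-tail) = 0.00000
→ bracket: p<0.01

p-value bracket: p<0.01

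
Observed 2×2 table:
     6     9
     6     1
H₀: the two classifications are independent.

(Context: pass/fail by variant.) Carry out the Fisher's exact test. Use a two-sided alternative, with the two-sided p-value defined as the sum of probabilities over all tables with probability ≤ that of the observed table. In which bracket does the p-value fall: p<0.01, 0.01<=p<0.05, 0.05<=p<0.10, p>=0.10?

p-value bracket: 0.05<=p<0.10

Margins: r₁=15, r₂=7, c₁=12, c₂=10, n=22
p_obs = C(15,6)·C(7,6)/C(22,12); sum pmf over tables with pmf ≤ p_obs
p-value (two-sided) = 0.07430
→ bracket: 0.05<=p<0.10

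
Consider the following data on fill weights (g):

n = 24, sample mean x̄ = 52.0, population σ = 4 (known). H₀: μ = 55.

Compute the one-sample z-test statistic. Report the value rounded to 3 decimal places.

SE = σ/√n = 4/√24 = 0.8165
z = (x̄−μ₀)/SE = (52.0−55)/0.8165 = -3.6742

test statistic = -3.674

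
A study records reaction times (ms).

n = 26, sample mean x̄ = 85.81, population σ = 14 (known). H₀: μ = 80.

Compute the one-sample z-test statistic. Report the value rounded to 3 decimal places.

SE = σ/√n = 14/√26 = 2.7456
z = (x̄−μ₀)/SE = (85.81−80)/2.7456 = 2.1161

test statistic = 2.116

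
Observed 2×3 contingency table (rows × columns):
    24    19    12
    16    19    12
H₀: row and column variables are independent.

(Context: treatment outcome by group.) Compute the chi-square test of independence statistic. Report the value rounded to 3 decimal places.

test statistic = 0.979

Row totals [55, 47], col totals [40, 38, 24], n=102
χ² = (24−21.57)²/21.57 + (19−20.49)²/20.49 + (12−12.94)²/12.94 + (16−18.43)²/18.43 + (19−17.51)²/17.51 + (12−11.06)²/11.06 = 0.9786
df = 2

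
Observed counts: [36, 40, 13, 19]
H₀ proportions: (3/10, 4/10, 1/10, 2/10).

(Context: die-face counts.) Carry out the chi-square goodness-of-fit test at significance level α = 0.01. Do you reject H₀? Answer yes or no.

n = 108; E_i = n·p_i = [32.40, 43.20, 10.80, 21.60]
χ² = (36−32.40)²/32.40 + (40−43.20)²/43.20 + (13−10.80)²/10.80 + (19−21.60)²/21.60 = 1.3981
df = 3
p-value (upper-tail) = 0.70597
At α=0.01: p ≥ α → fail to reject H₀

reject H₀: no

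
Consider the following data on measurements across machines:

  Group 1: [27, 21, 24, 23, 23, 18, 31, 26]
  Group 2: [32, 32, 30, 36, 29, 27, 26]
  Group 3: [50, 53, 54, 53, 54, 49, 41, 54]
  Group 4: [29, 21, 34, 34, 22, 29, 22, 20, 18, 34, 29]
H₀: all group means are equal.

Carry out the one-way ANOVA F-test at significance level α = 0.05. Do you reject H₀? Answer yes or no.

Group means [24.12, 30.29, 51.00, 26.55], grand mean 32.500
SSB = Σnᵢ(x̄ᵢ−x̄)² = 3723.469; SSW = ΣΣ(x−x̄ᵢ)² = 691.031
MSB = 3723.469/3 = 1241.1564; MSW = 691.031/30 = 23.0344
F = MSB/MSW = 53.8828
df = (3, 30)
p-value (upper-tail) = 0.00000
At α=0.05: p < α → reject H₀

reject H₀: yes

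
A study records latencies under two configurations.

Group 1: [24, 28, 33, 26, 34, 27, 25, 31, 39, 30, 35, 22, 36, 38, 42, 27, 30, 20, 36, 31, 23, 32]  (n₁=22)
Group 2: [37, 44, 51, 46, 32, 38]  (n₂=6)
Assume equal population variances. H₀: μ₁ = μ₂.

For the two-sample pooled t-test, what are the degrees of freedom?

degrees of freedom = 26

df = n₁ + n₂ − 2 = 22 + 6 − 2 = 26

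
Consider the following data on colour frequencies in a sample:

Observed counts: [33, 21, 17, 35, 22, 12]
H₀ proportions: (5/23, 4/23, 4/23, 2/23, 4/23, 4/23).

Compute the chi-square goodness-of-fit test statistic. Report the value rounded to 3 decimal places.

test statistic = 52.181

n = 140; E_i = n·p_i = [30.43, 24.35, 24.35, 12.17, 24.35, 24.35]
χ² = (33−30.43)²/30.43 + (21−24.35)²/24.35 + (17−24.35)²/24.35 + (35−12.17)²/12.17 + (22−24.35)²/24.35 + (12−24.35)²/24.35 = 52.1814
df = 5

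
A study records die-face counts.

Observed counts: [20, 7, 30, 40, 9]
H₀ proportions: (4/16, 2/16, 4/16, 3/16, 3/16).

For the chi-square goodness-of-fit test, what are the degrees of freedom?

degrees of freedom = 4

df = k − 1 = 5 − 1 = 4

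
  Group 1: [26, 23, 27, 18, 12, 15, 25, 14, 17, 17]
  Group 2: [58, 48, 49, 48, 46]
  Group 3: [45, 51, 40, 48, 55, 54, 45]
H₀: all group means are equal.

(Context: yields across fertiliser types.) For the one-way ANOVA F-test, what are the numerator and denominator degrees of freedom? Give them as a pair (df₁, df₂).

degrees of freedom = [2, 19]

k = 3 groups, N = 22 total
df = (k−1, N−k) = (3−1, 22−3) = (2, 19)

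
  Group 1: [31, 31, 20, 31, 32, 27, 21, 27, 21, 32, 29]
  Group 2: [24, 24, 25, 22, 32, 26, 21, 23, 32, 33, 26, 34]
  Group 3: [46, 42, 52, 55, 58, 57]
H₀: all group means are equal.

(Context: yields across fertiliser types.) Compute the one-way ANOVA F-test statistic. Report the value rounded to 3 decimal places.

test statistic = 56.324

Group means [27.45, 26.83, 51.67], grand mean 32.207
SSB = Σnᵢ(x̄ᵢ−x̄)² = 2867.031; SSW = ΣΣ(x−x̄ᵢ)² = 661.727
MSB = 2867.031/2 = 1433.5157; MSW = 661.727/26 = 25.4510
F = MSB/MSW = 56.3244
df = (2, 26)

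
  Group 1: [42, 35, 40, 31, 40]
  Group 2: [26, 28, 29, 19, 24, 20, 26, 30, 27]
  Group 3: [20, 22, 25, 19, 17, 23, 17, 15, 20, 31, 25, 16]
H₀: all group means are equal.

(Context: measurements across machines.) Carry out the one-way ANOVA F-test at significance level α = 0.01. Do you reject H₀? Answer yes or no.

reject H₀: yes

Group means [37.60, 25.44, 20.83], grand mean 25.654
SSB = Σnᵢ(x̄ᵢ−x̄)² = 992.796; SSW = ΣΣ(x−x̄ᵢ)² = 433.089
MSB = 992.796/2 = 496.3979; MSW = 433.089/23 = 18.8300
F = MSB/MSW = 26.3621
df = (2, 23)
p-value (upper-tail) = 0.00000
At α=0.01: p < α → reject H₀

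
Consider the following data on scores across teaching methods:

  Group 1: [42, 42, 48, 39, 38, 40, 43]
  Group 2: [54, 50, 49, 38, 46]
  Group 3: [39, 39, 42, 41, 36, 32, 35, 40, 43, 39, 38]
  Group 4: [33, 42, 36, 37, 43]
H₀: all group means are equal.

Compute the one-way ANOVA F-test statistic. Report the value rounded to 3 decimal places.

Group means [41.71, 47.40, 38.55, 38.20], grand mean 40.857
SSB = Σnᵢ(x̄ᵢ−x̄)² = 313.273; SSW = ΣΣ(x−x̄ᵢ)² = 382.156
MSB = 313.273/3 = 104.4242; MSW = 382.156/24 = 15.9232
F = MSB/MSW = 6.5580
df = (3, 24)

test statistic = 6.558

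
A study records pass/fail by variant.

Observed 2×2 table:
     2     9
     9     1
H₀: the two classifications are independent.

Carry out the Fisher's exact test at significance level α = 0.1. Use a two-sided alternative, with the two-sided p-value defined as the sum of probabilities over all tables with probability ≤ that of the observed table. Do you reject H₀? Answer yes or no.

Margins: r₁=11, r₂=10, c₁=11, c₂=10, n=21
p_obs = C(11,2)·C(10,9)/C(21,11); sum pmf over tables with pmf ≤ p_obs
p-value (two-sided) = 0.00191
At α=0.1: p < α → reject H₀

reject H₀: yes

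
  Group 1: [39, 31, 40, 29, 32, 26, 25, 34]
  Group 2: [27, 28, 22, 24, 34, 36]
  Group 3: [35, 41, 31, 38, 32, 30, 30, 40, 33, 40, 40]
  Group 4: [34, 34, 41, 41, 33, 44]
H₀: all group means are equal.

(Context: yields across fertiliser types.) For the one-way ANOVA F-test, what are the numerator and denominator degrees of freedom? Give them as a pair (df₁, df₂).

k = 4 groups, N = 31 total
df = (k−1, N−k) = (4−1, 31−4) = (3, 27)

degrees of freedom = [3, 27]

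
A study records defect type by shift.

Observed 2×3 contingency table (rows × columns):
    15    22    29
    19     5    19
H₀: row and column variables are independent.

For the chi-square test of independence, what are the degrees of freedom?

degrees of freedom = 2

df = (r−1)(c−1) = (2−1)·(3−1) = 2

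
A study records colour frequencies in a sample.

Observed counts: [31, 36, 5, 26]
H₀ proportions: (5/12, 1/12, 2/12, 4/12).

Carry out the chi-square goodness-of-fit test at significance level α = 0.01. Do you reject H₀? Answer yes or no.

n = 98; E_i = n·p_i = [40.83, 8.17, 16.33, 32.67]
χ² = (31−40.83)²/40.83 + (36−8.17)²/8.17 + (5−16.33)²/16.33 + (26−32.67)²/32.67 = 106.4531
df = 3
p-value (upper-tail) = 0.00000
At α=0.01: p < α → reject H₀

reject H₀: yes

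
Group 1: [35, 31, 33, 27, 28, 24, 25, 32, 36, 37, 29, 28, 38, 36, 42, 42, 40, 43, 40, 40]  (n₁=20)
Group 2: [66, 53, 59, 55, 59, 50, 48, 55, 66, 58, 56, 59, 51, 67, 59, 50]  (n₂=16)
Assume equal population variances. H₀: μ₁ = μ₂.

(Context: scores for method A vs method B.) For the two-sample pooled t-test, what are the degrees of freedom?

df = n₁ + n₂ − 2 = 20 + 16 − 2 = 34

degrees of freedom = 34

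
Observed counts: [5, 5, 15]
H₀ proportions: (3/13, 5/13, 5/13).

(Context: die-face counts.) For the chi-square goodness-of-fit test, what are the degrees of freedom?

degrees of freedom = 2

df = k − 1 = 3 − 1 = 2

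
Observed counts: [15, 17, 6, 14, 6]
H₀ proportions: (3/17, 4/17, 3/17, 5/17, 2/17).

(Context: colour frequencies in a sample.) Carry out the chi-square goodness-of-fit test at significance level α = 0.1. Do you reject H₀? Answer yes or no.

n = 58; E_i = n·p_i = [10.24, 13.65, 10.24, 17.06, 6.82]
χ² = (15−10.24)²/10.24 + (17−13.65)²/13.65 + (6−10.24)²/10.24 + (14−17.06)²/17.06 + (6−6.82)²/6.82 = 5.4422
df = 4
p-value (upper-tail) = 0.24485
At α=0.1: p ≥ α → fail to reject H₀

reject H₀: no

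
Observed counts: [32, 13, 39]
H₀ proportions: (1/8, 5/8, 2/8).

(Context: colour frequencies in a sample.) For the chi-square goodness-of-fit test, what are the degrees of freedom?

df = k − 1 = 3 − 1 = 2

degrees of freedom = 2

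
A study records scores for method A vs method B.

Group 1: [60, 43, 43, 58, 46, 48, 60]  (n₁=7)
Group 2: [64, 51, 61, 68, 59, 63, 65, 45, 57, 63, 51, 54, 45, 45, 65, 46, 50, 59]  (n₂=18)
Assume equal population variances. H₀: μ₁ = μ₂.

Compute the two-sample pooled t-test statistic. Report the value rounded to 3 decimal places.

test statistic = -1.427

x̄₁=51.143, s₁=7.883, n₁=7
x̄₂=56.167, s₂=7.913, n₂=18
s_p² = [6·7.883² + 17·7.913²]/23 = 62.4938
SE = √(s_p²·(1/7+1/18)) = 3.5213
t = (51.143−56.167)/3.5213 = -1.4267
df = 23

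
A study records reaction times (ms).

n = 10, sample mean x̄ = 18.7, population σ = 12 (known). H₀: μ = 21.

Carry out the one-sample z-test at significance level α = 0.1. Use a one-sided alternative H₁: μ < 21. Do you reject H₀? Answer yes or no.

reject H₀: no

SE = σ/√n = 12/√10 = 3.7947
z = (x̄−μ₀)/SE = (18.7−21)/3.7947 = -0.6061
p-value (one-sided, H₁ less) = 0.27222
At α=0.1: p ≥ α → fail to reject H₀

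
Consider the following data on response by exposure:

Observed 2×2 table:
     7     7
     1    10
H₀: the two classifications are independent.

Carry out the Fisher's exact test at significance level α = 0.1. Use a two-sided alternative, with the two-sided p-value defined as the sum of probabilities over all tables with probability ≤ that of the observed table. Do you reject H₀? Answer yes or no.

reject H₀: yes

Margins: r₁=14, r₂=11, c₁=8, c₂=17, n=25
p_obs = C(14,7)·C(11,1)/C(25,8); sum pmf over tables with pmf ≤ p_obs
p-value (two-sided) = 0.04211
At α=0.1: p < α → reject H₀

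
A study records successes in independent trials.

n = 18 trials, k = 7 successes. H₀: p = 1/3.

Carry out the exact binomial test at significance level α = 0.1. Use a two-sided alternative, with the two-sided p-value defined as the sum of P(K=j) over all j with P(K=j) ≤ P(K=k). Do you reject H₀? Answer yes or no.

reject H₀: no

Exact binomial: n=18, k=7, p₀=1/3=0.3333
P(X=j) = C(n,j)·p₀^j·(1−p₀)^(n−j); p = Σ P(X=j) over j with P(X=j) ≤ P(X=7)
p-value (two-sided) = 0.62256
At α=0.1: p ≥ α → fail to reject H₀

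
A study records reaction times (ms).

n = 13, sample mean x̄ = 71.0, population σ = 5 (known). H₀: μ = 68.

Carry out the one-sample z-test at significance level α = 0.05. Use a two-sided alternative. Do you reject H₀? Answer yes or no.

SE = σ/√n = 5/√13 = 1.3868
z = (x̄−μ₀)/SE = (71.0−68)/1.3868 = 2.1633
p-value (two-sided) = 0.03052
At α=0.05: p < α → reject H₀

reject H₀: yes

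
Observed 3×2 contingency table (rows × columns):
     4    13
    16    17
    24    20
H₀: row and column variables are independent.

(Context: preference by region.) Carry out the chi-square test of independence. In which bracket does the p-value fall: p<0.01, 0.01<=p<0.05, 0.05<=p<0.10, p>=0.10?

Row totals [17, 33, 44], col totals [44, 50], n=94
χ² = (4−7.96)²/7.96 + (13−9.04)²/9.04 + (16−15.45)²/15.45 + (17−17.55)²/17.55 + (24−20.60)²/20.60 + (20−23.40)²/23.40 = 4.7952
df = 2
p-value (upper-tail) = 0.09094
→ bracket: 0.05<=p<0.10

p-value bracket: 0.05<=p<0.10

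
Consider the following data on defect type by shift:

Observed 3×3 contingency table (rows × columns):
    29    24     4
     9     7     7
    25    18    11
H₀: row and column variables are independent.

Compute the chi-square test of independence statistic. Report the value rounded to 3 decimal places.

test statistic = 7.694

Row totals [57, 23, 54], col totals [63, 49, 22], n=134
χ² = (29−26.80)²/26.80 + (24−20.84)²/20.84 + (4−9.36)²/9.36 + (9−10.81)²/10.81 + (7−8.41)²/8.41 + (7−3.78)²/3.78 + (25−25.39)²/25.39 + (18−19.75)²/19.75 + (11−8.87)²/8.87 = 7.6941
df = 4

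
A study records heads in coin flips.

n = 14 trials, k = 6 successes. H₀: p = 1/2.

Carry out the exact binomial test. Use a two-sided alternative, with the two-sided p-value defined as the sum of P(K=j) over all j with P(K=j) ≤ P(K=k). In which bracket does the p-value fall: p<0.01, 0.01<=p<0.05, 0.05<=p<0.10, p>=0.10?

p-value bracket: p>=0.10

Exact binomial: n=14, k=6, p₀=1/2=0.5000
P(X=j) = C(n,j)·p₀^j·(1−p₀)^(n−j); p = Σ P(X=j) over j with P(X=j) ≤ P(X=6)
p-value (two-sided) = 0.79053
→ bracket: p>=0.10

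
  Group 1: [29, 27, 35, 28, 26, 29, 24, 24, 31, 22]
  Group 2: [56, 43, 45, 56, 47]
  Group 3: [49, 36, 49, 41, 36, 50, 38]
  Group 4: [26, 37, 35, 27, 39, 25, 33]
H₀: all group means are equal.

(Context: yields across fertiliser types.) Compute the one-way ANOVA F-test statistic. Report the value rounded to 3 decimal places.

Group means [27.50, 49.40, 42.71, 31.71], grand mean 35.966
SSB = Σnᵢ(x̄ᵢ−x̄)² = 2064.408; SSW = ΣΣ(x−x̄ᵢ)² = 724.557
MSB = 2064.408/3 = 688.1361; MSW = 724.557/25 = 28.9823
F = MSB/MSW = 23.7433
df = (3, 25)

test statistic = 23.743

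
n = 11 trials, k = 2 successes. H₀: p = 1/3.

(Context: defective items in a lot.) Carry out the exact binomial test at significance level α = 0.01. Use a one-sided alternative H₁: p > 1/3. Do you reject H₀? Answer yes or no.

Exact binomial: n=11, k=2, p₀=1/3=0.3333
P(X≥2) from Σ C(n,i)·p₀^i·(1−p₀)^(n−i)
p-value (one-sided, H₁ greater) = 0.92485
At α=0.01: p ≥ α → fail to reject H₀

reject H₀: no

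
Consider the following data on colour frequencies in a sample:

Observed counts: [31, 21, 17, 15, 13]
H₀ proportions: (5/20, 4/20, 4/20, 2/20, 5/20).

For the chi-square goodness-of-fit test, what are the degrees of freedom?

degrees of freedom = 4

df = k − 1 = 5 − 1 = 4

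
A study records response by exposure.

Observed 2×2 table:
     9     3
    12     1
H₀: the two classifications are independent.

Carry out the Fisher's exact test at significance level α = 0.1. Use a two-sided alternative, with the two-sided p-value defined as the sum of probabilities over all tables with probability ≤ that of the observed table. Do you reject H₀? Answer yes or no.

Margins: r₁=12, r₂=13, c₁=21, c₂=4, n=25
p_obs = C(12,9)·C(13,12)/C(25,21); sum pmf over tables with pmf ≤ p_obs
p-value (two-sided) = 0.32174
At α=0.1: p ≥ α → fail to reject H₀

reject H₀: no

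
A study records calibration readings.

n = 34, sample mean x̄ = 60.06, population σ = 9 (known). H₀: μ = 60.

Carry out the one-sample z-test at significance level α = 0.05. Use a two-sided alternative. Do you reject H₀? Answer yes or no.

SE = σ/√n = 9/√34 = 1.5435
z = (x̄−μ₀)/SE = (60.06−60)/1.5435 = 0.0389
p-value (two-sided) = 0.96899
At α=0.05: p ≥ α → fail to reject H₀

reject H₀: no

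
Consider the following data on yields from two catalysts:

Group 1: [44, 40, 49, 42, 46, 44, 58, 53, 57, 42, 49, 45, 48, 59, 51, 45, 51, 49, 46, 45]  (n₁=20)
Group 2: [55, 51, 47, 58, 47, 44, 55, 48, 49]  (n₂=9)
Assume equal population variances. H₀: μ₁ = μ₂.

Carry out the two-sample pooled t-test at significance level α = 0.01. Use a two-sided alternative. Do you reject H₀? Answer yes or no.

reject H₀: no

x̄₁=48.150, s₁=5.383, n₁=20
x̄₂=50.444, s₂=4.640, n₂=9
s_p² = [19·5.383² + 8·4.640²]/27 = 26.7693
SE = √(s_p²·(1/20+1/9)) = 2.0767
t = (48.150−50.444)/2.0767 = -1.1048
df = 27
p-value (two-sided) = 0.27898
At α=0.01: p ≥ α → fail to reject H₀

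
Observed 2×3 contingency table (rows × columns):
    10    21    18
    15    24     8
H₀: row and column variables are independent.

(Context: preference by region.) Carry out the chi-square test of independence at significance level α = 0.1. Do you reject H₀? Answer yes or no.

reject H₀: yes

Row totals [49, 47], col totals [25, 45, 26], n=96
χ² = (10−12.76)²/12.76 + (21−22.97)²/22.97 + (18−13.27)²/13.27 + (15−12.24)²/12.24 + (24−22.03)²/22.03 + (8−12.73)²/12.73 = 5.0067
df = 2
p-value (upper-tail) = 0.08181
At α=0.1: p < α → reject H₀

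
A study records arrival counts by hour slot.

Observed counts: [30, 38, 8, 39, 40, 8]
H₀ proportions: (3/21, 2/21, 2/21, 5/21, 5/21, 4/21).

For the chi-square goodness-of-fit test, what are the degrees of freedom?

degrees of freedom = 5

df = k − 1 = 6 − 1 = 5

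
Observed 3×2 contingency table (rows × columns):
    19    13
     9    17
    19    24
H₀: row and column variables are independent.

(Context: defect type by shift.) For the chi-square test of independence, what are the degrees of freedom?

degrees of freedom = 2

df = (r−1)(c−1) = (3−1)·(2−1) = 2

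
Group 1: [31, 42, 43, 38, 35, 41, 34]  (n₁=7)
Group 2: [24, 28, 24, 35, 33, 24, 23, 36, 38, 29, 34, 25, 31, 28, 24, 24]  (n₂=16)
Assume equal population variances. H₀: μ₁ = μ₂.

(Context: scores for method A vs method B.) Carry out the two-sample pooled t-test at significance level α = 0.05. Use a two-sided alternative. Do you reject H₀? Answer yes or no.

reject H₀: yes

x̄₁=37.714, s₁=4.536, n₁=7
x̄₂=28.750, s₂=5.092, n₂=16
s_p² = [6·4.536² + 15·5.092²]/21 = 24.4014
SE = √(s_p²·(1/7+1/16)) = 2.2385
t = (37.714−28.750)/2.2385 = 4.0046
df = 21
p-value (two-sided) = 0.00064
At α=0.05: p < α → reject H₀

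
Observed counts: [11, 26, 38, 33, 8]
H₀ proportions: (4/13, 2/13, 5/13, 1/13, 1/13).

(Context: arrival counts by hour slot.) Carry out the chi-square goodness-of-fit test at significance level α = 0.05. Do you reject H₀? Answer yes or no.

reject H₀: yes

n = 116; E_i = n·p_i = [35.69, 17.85, 44.62, 8.92, 8.92]
χ² = (11−35.69)²/35.69 + (26−17.85)²/17.85 + (38−44.62)²/44.62 + (33−8.92)²/8.92 + (8−8.92)²/8.92 = 86.8504
df = 4
p-value (upper-tail) = 0.00000
At α=0.05: p < α → reject H₀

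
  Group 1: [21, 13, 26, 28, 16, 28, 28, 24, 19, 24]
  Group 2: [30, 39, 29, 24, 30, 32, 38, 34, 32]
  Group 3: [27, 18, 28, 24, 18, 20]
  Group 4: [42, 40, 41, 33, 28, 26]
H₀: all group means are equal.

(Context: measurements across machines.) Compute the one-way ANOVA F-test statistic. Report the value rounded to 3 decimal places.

test statistic = 10.533

Group means [22.70, 32.00, 22.50, 35.00], grand mean 27.742
SSB = Σnᵢ(x̄ᵢ−x̄)² = 898.335; SSW = ΣΣ(x−x̄ᵢ)² = 767.600
MSB = 898.335/3 = 299.4452; MSW = 767.600/27 = 28.4296
F = MSB/MSW = 10.5329
df = (3, 27)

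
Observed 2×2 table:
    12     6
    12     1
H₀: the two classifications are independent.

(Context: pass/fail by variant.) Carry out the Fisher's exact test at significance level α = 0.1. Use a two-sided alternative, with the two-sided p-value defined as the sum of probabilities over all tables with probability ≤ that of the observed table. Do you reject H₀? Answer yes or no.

reject H₀: no

Margins: r₁=18, r₂=13, c₁=24, c₂=7, n=31
p_obs = C(18,12)·C(13,12)/C(31,24); sum pmf over tables with pmf ≤ p_obs
p-value (two-sided) = 0.19116
At α=0.1: p ≥ α → fail to reject H₀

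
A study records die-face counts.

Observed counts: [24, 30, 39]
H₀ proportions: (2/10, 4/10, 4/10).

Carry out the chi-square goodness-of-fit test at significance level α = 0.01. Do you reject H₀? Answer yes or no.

n = 93; E_i = n·p_i = [18.60, 37.20, 37.20]
χ² = (24−18.60)²/18.60 + (30−37.20)²/37.20 + (39−37.20)²/37.20 = 3.0484
df = 2
p-value (upper-tail) = 0.21780
At α=0.01: p ≥ α → fail to reject H₀

reject H₀: no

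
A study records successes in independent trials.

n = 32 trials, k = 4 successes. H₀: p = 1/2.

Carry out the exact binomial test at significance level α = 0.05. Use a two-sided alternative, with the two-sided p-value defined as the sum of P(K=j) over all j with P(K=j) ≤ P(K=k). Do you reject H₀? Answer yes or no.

reject H₀: yes

Exact binomial: n=32, k=4, p₀=1/2=0.5000
P(X=j) = C(n,j)·p₀^j·(1−p₀)^(n−j); p = Σ P(X=j) over j with P(X=j) ≤ P(X=4)
p-value (two-sided) = 0.00002
At α=0.05: p < α → reject H₀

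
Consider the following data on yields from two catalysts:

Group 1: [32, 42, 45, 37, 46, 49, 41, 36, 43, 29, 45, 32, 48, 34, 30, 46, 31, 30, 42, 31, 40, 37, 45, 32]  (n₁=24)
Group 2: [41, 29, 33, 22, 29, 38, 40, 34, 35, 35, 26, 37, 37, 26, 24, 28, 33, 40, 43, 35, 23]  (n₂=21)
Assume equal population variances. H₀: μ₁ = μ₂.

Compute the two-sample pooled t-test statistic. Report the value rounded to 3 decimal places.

test statistic = 2.958

x̄₁=38.458, s₁=6.587, n₁=24
x̄₂=32.762, s₂=6.276, n₂=21
s_p² = [23·6.587² + 20·6.276²]/43 = 41.5295
SE = √(s_p²·(1/24+1/21)) = 1.9256
t = (38.458−32.762)/1.9256 = 2.9582
df = 43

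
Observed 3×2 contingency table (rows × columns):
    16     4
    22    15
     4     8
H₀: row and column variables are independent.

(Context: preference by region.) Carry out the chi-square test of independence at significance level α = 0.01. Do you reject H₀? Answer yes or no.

Row totals [20, 37, 12], col totals [42, 27], n=69
χ² = (16−12.17)²/12.17 + (4−7.83)²/7.83 + (22−22.52)²/22.52 + (15−14.48)²/14.48 + (4−7.30)²/7.30 + (8−4.70)²/4.70 = 6.9240
df = 2
p-value (upper-tail) = 0.03137
At α=0.01: p ≥ α → fail to reject H₀

reject H₀: no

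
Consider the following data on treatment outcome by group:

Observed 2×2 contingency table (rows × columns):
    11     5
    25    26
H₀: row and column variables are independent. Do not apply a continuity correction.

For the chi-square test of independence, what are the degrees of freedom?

degrees of freedom = 1

df = (r−1)(c−1) = (2−1)·(2−1) = 1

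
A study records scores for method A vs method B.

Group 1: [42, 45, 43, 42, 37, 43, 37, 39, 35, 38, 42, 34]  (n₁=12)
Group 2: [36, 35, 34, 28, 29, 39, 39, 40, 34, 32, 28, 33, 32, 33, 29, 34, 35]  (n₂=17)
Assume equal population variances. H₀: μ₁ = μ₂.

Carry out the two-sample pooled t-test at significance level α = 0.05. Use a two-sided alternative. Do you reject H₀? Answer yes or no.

x̄₁=39.750, s₁=3.545, n₁=12
x̄₂=33.529, s₂=3.710, n₂=17
s_p² = [11·3.545² + 16·3.710²]/27 = 13.2772
SE = √(s_p²·(1/12+1/17)) = 1.3738
t = (39.750−33.529)/1.3738 = 4.5279
df = 27
p-value (two-sided) = 0.00011
At α=0.05: p < α → reject H₀

reject H₀: yes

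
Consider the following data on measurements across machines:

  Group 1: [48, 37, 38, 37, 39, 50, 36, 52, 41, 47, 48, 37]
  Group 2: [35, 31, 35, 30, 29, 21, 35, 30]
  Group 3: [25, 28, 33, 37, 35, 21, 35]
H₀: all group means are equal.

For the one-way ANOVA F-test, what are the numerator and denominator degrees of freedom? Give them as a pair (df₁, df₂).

k = 3 groups, N = 27 total
df = (k−1, N−k) = (3−1, 27−3) = (2, 24)

degrees of freedom = [2, 24]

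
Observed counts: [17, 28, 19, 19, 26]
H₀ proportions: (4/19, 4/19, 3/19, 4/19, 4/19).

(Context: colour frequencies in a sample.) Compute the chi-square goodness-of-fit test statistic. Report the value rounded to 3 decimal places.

n = 109; E_i = n·p_i = [22.95, 22.95, 17.21, 22.95, 22.95]
χ² = (17−22.95)²/22.95 + (28−22.95)²/22.95 + (19−17.21)²/17.21 + (19−22.95)²/22.95 + (26−22.95)²/22.95 = 3.9251
df = 4

test statistic = 3.925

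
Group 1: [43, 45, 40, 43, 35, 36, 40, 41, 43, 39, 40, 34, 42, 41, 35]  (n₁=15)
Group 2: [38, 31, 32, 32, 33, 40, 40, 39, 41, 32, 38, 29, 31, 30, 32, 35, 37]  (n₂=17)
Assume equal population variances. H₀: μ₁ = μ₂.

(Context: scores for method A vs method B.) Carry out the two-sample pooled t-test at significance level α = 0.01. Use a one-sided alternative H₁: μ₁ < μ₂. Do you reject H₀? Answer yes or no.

x̄₁=39.800, s₁=3.385, n₁=15
x̄₂=34.706, s₂=3.996, n₂=17
s_p² = [14·3.385² + 16·3.996²]/30 = 13.8643
SE = √(s_p²·(1/15+1/17)) = 1.3190
t = (39.800−34.706)/1.3190 = 3.8620
df = 30
p-value (one-sided, H₁ less) = 0.99972
At α=0.01: p ≥ α → fail to reject H₀

reject H₀: no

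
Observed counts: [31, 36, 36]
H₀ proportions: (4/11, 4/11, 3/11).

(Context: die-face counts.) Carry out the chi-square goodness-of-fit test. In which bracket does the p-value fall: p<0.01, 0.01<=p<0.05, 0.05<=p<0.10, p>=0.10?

n = 103; E_i = n·p_i = [37.45, 37.45, 28.09]
χ² = (31−37.45)²/37.45 + (36−37.45)²/37.45 + (36−28.09)²/28.09 = 3.3956
df = 2
p-value (upper-tail) = 0.18308
→ bracket: p>=0.10

p-value bracket: p>=0.10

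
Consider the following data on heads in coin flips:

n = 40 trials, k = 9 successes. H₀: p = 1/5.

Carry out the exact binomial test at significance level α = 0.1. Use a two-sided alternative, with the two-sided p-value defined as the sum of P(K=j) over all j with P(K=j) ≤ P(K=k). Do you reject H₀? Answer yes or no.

Exact binomial: n=40, k=9, p₀=1/5=0.2000
P(X=j) = C(n,j)·p₀^j·(1−p₀)^(n−j); p = Σ P(X=j) over j with P(X=j) ≤ P(X=9)
p-value (two-sided) = 0.69276
At α=0.1: p ≥ α → fail to reject H₀

reject H₀: no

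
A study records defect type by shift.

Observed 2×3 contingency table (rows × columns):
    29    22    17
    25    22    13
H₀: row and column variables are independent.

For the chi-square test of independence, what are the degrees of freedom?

degrees of freedom = 2

df = (r−1)(c−1) = (2−1)·(3−1) = 2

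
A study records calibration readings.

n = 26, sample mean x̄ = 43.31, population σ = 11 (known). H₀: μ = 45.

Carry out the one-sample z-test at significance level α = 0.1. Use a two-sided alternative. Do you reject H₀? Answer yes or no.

reject H₀: no

SE = σ/√n = 11/√26 = 2.1573
z = (x̄−μ₀)/SE = (43.31−45)/2.1573 = -0.7834
p-value (two-sided) = 0.43340
At α=0.1: p ≥ α → fail to reject H₀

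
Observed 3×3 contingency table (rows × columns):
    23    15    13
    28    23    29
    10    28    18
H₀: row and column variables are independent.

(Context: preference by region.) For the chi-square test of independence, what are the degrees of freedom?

df = (r−1)(c−1) = (3−1)·(3−1) = 4

degrees of freedom = 4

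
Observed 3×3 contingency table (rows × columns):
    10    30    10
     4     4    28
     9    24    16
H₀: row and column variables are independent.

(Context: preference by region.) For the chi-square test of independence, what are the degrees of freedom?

degrees of freedom = 4

df = (r−1)(c−1) = (3−1)·(3−1) = 4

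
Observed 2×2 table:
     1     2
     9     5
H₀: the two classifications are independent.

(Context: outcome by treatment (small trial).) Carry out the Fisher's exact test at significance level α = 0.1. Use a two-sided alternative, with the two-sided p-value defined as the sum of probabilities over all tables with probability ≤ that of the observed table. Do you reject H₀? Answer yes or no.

Margins: r₁=3, r₂=14, c₁=10, c₂=7, n=17
p_obs = C(3,1)·C(14,9)/C(17,10); sum pmf over tables with pmf ≤ p_obs
p-value (two-sided) = 0.53676
At α=0.1: p ≥ α → fail to reject H₀

reject H₀: no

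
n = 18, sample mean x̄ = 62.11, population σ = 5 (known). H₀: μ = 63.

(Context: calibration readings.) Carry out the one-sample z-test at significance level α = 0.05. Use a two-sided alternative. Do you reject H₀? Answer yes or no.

SE = σ/√n = 5/√18 = 1.1785
z = (x̄−μ₀)/SE = (62.11−63)/1.1785 = -0.7552
p-value (two-sided) = 0.45013
At α=0.05: p ≥ α → fail to reject H₀

reject H₀: no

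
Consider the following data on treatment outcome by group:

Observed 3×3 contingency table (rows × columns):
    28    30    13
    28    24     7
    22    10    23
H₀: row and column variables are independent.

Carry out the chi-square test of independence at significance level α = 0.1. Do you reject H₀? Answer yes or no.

reject H₀: yes

Row totals [71, 59, 55], col totals [78, 64, 43], n=185
χ² = (28−29.94)²/29.94 + (30−24.56)²/24.56 + (13−16.50)²/16.50 + (28−24.88)²/24.88 + (24−20.41)²/20.41 + (7−13.71)²/13.71 + (22−23.19)²/23.19 + (10−19.03)²/19.03 + (23−12.78)²/12.78 = 18.8906
df = 4
p-value (upper-tail) = 0.00083
At α=0.1: p < α → reject H₀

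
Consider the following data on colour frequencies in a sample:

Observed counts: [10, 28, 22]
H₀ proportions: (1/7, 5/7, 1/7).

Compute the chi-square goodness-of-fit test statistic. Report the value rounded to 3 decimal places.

n = 60; E_i = n·p_i = [8.57, 42.86, 8.57]
χ² = (10−8.57)²/8.57 + (28−42.86)²/42.86 + (22−8.57)²/8.57 = 26.4267
df = 2

test statistic = 26.427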